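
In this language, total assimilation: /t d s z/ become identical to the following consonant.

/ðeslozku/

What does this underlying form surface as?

[ðellokku]

/s/ before /l/ → [l] (total assimilation)
/z/ before /k/ → [k] (total assimilation)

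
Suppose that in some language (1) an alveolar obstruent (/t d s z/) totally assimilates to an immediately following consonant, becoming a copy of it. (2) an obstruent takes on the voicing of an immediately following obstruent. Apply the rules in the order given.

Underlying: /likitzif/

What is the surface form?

Rule 1: /t/ before /z/ → [z] (total assimilation)
After rule 1: likizzif
Rule 2: no segment meets the rule's conditions; no change.

[likizzif]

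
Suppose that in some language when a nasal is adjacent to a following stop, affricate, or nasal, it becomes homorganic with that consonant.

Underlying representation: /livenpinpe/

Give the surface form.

[livempimpe]

/n/ before /p/ (labial) → [m]
/n/ before /p/ (labial) → [m]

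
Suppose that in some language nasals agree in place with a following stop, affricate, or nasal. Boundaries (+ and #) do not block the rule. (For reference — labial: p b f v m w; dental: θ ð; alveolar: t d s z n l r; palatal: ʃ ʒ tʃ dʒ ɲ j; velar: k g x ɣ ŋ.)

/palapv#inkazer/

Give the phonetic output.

[palapv#iŋkazer]

/n/ before /k/ (velar) → [ŋ]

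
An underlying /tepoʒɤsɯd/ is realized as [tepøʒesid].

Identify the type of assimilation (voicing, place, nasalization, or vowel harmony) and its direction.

vowel harmony, progressive

/o/→[ø] /ɤ/→[e] /ɯ/→[i].
Vowels agree with the first vowel, so the harmony is progressive.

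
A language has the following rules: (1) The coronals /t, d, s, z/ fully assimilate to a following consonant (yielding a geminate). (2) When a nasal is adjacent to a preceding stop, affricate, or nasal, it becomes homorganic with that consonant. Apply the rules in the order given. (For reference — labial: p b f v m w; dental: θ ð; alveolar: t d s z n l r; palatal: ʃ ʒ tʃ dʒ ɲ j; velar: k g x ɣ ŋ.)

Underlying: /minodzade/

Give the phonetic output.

Rule 1: /d/ before /z/ → [z] (total assimilation)
After rule 1: minozzade
Rule 2: no segment meets the rule's conditions; no change.

[minozzade]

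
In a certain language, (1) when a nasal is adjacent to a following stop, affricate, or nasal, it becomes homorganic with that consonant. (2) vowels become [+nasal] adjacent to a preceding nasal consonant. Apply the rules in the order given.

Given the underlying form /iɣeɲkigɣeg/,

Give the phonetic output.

Rule 1: /ɲ/ before /k/ (velar) → [ŋ]
After rule 1: iɣeŋkigɣeg
Rule 2: no segment meets the rule's conditions; no change.

[iɣeŋkigɣeg]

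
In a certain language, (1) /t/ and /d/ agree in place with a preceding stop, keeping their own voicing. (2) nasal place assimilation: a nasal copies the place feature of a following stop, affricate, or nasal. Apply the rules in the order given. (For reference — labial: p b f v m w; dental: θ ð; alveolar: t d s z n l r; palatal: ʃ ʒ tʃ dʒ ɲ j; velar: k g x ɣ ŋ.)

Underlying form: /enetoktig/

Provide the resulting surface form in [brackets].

Rule 1: /t/ after /k/ (velar) → [k]
After rule 1: enetokkig
Rule 2: no segment meets the rule's conditions; no change.

[enetokkig]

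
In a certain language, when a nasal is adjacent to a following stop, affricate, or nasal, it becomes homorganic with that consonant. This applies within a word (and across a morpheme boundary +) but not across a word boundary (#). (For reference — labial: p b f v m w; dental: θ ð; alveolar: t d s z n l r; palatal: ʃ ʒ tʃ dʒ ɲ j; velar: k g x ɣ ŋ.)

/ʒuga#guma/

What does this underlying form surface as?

no segment meets the rule's conditions; no change.

[ʒuga#guma]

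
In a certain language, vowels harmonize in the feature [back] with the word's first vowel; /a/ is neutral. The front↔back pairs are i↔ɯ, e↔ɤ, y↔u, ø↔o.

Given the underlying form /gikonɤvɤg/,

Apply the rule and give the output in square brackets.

[gikøneveg]

/o/ harmonizes with /i/ ([-back]) → [ø]
/ɤ/ harmonizes with /i/ ([-back]) → [e]
/ɤ/ harmonizes with /i/ ([-back]) → [e]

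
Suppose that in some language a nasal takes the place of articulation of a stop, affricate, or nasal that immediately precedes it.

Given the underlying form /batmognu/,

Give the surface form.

/m/ after /t/ (alveolar) → [n]
/n/ after /g/ (velar) → [ŋ]

[batnogŋu]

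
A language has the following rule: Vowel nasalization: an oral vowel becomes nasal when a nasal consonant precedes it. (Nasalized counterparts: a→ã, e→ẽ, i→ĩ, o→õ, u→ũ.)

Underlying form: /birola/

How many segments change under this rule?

0

No segment meets the rule's conditions.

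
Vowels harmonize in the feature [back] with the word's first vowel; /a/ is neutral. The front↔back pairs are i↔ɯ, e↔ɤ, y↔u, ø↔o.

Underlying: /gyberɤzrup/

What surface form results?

[gyberezryp]

/ɤ/ harmonizes with /y/ ([-back]) → [e]
/u/ harmonizes with /y/ ([-back]) → [y]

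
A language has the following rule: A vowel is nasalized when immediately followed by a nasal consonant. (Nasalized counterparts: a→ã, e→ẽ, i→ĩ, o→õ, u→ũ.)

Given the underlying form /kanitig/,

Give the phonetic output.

[kãnitig]

/a/ before nasal /n/ → [ã]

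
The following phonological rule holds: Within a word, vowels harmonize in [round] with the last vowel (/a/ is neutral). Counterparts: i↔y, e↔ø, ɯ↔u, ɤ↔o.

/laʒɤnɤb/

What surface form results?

no segment meets the rule's conditions; no change.

[laʒɤnɤb]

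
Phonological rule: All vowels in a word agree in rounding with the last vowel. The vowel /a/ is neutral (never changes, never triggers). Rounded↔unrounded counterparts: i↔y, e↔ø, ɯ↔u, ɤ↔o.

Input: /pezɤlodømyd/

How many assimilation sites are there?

/e/ harmonizes with /y/ ([+round]) → [ø]
/ɤ/ harmonizes with /y/ ([+round]) → [o]
2 segments change.

2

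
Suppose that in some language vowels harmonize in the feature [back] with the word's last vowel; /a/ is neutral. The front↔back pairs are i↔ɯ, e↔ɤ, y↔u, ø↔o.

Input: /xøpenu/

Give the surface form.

[xopɤnu]

/ø/ harmonizes with /u/ ([+back]) → [o]
/e/ harmonizes with /u/ ([+back]) → [ɤ]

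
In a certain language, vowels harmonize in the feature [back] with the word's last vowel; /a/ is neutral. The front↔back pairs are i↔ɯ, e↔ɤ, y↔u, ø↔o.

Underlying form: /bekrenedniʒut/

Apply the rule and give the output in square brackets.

[bɤkrɤnɤdnɯʒut]

/e/ harmonizes with /u/ ([+back]) → [ɤ]
/e/ harmonizes with /u/ ([+back]) → [ɤ]
/e/ harmonizes with /u/ ([+back]) → [ɤ]
/i/ harmonizes with /u/ ([+back]) → [ɯ]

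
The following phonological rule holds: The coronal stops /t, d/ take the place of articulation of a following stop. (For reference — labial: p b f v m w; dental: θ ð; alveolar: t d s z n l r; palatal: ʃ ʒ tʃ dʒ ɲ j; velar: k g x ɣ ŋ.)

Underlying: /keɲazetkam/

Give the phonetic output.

[keɲazekkam]

/t/ before /k/ (velar) → [k]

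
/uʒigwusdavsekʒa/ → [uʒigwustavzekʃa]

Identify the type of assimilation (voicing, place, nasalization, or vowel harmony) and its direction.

/d/→[t] /s/→[z] /ʒ/→[ʃ].
Each target copies a feature from the preceding segment, so the direction is progressive.

voicing assimilation, progressive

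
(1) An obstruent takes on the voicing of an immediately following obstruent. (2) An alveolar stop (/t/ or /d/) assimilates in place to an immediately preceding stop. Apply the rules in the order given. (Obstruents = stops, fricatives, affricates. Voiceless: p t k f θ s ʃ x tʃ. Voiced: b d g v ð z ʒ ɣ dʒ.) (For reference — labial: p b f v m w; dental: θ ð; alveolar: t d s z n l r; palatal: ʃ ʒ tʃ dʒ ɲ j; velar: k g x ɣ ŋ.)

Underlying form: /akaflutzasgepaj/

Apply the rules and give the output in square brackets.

Rule 1: /t/ before /z/ (voiced) → [d]
Rule 1: /s/ before /g/ (voiced) → [z]
After rule 1: akafludzazgepaj
Rule 2: no segment meets the rule's conditions; no change.

[akafludzazgepaj]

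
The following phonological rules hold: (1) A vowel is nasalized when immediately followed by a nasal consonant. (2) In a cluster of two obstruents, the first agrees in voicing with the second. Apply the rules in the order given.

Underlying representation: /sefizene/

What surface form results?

[sefizẽne]

Rule 1: /e/ before nasal /n/ → [ẽ]
After rule 1: sefizẽne
Rule 2: no segment meets the rule's conditions; no change.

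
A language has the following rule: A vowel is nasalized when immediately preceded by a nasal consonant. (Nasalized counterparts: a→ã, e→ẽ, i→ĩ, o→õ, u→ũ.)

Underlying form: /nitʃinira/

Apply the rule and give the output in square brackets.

[nĩtʃinĩra]

/i/ after nasal /n/ → [ĩ]
/i/ after nasal /n/ → [ĩ]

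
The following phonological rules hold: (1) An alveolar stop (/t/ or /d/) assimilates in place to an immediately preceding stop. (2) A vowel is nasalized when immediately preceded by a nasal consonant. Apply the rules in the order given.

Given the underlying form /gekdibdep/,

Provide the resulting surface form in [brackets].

[gekgibbep]

Rule 1: /d/ after /k/ (velar) → [g]
Rule 1: /d/ after /b/ (labial) → [b]
After rule 1: gekgibbep
Rule 2: no segment meets the rule's conditions; no change.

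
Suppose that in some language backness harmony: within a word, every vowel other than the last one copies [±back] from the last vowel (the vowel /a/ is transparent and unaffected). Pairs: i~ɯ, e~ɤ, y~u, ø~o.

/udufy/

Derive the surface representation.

/u/ harmonizes with /y/ ([-back]) → [y]
/u/ harmonizes with /y/ ([-back]) → [y]

[ydyfy]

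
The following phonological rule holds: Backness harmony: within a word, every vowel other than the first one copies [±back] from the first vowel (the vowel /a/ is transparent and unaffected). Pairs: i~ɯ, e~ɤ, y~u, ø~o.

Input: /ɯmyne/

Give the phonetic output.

[ɯmunɤ]

/y/ harmonizes with /ɯ/ ([+back]) → [u]
/e/ harmonizes with /ɯ/ ([+back]) → [ɤ]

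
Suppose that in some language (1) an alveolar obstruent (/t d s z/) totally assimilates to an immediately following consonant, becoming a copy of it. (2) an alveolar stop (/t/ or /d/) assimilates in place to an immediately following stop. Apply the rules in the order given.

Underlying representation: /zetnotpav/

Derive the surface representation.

Rule 1: /t/ before /n/ → [n] (total assimilation)
Rule 1: /t/ before /p/ → [p] (total assimilation)
After rule 1: zennoppav
Rule 2: no segment meets the rule's conditions; no change.

[zennoppav]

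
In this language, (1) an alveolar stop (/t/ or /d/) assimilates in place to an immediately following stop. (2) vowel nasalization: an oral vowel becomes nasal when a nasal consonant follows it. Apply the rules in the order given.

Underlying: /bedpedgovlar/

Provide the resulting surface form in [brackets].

Rule 1: /d/ before /p/ (labial) → [b]
Rule 1: /d/ before /g/ (velar) → [g]
After rule 1: bebpeggovlar
Rule 2: no segment meets the rule's conditions; no change.

[bebpeggovlar]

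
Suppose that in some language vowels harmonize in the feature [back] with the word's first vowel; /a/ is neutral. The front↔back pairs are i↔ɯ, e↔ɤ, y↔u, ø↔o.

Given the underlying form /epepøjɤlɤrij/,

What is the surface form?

/ɤ/ harmonizes with /e/ ([-back]) → [e]
/ɤ/ harmonizes with /e/ ([-back]) → [e]

[epepøjelerij]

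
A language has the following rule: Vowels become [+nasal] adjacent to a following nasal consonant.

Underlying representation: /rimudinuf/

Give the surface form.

[rĩmudĩnuf]

/i/ before nasal /m/ → [ĩ]
/i/ before nasal /n/ → [ĩ]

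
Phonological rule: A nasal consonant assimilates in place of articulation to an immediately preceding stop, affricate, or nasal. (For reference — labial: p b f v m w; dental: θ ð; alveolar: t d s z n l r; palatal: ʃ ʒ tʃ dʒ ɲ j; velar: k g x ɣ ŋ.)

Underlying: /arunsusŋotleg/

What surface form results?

no segment meets the rule's conditions; no change.

[arunsusŋotleg]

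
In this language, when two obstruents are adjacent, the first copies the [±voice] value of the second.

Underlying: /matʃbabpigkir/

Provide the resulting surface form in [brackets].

[madʒbappikkir]

/tʃ/ before /b/ (voiced) → [dʒ]
/b/ before /p/ (voiceless) → [p]
/g/ before /k/ (voiceless) → [k]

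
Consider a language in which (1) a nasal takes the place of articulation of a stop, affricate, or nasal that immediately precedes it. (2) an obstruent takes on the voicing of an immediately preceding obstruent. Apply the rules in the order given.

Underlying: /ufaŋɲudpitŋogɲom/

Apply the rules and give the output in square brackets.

Rule 1: /ɲ/ after /ŋ/ (velar) → [ŋ]
Rule 1: /ŋ/ after /t/ (alveolar) → [n]
Rule 1: /ɲ/ after /g/ (velar) → [ŋ]
After rule 1: ufaŋŋudpitnogŋom
Rule 2: /p/ after /d/ (voiced) → [b]

[ufaŋŋudbitnogŋom]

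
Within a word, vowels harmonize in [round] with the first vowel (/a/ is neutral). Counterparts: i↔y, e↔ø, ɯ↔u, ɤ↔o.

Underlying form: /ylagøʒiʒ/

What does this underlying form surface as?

/i/ harmonizes with /y/ ([+round]) → [y]

[ylagøʒyʒ]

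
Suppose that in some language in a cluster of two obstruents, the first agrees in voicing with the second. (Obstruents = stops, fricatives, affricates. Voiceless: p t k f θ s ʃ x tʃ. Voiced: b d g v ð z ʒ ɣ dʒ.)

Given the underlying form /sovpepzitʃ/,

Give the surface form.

[sofpebzitʃ]

/v/ before /p/ (voiceless) → [f]
/p/ before /z/ (voiced) → [b]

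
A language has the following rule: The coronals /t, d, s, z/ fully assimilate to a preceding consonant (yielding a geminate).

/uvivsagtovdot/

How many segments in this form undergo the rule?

3

/s/ after /v/ → [v] (total assimilation)
/t/ after /g/ → [g] (total assimilation)
/d/ after /v/ → [v] (total assimilation)
3 segments change.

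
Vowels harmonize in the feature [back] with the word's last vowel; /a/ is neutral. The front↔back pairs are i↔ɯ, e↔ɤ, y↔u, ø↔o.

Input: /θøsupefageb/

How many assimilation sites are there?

/u/ harmonizes with /e/ ([-back]) → [y]
1 segment changes.

1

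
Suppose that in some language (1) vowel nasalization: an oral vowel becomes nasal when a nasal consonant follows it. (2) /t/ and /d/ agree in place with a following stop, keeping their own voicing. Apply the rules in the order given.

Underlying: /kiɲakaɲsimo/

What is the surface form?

[kĩɲakãɲsĩmo]

Rule 1: /i/ before nasal /ɲ/ → [ĩ]
Rule 1: /a/ before nasal /ɲ/ → [ã]
Rule 1: /i/ before nasal /m/ → [ĩ]
After rule 1: kĩɲakãɲsĩmo
Rule 2: no segment meets the rule's conditions; no change.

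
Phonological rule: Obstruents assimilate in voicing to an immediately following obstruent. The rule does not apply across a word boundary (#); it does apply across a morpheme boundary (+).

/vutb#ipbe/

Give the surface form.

[vudb#ibbe]

/t/ before /b/ (voiced) → [d]
/p/ before /b/ (voiced) → [b]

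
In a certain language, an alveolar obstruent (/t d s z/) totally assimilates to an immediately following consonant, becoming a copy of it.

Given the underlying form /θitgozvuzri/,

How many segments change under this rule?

3

/t/ before /g/ → [g] (total assimilation)
/z/ before /v/ → [v] (total assimilation)
/z/ before /r/ → [r] (total assimilation)
3 segments change.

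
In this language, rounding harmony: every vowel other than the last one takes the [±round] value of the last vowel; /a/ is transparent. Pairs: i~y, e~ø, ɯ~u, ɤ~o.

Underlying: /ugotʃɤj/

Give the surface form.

[ɯgɤtʃɤj]

/u/ harmonizes with /ɤ/ ([-round]) → [ɯ]
/o/ harmonizes with /ɤ/ ([-round]) → [ɤ]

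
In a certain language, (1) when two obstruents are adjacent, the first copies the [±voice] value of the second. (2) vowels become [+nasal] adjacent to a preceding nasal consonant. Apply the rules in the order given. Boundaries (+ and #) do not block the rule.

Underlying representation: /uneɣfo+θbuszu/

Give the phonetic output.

[unẽxfo+ðbuzzu]

Rule 1: /ɣ/ before /f/ (voiceless) → [x]
Rule 1: /θ/ before /b/ (voiced) → [ð]
Rule 1: /s/ before /z/ (voiced) → [z]
After rule 1: unexfo+ðbuzzu
Rule 2: /e/ after nasal /n/ → [ẽ]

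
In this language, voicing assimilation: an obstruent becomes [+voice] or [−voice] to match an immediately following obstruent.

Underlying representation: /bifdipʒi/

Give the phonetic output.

/f/ before /d/ (voiced) → [v]
/p/ before /ʒ/ (voiced) → [b]

[bivdibʒi]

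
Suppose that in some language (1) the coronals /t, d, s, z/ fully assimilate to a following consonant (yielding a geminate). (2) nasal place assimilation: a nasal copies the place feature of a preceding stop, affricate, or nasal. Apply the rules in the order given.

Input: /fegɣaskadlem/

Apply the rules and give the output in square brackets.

Rule 1: /s/ before /k/ → [k] (total assimilation)
Rule 1: /d/ before /l/ → [l] (total assimilation)
After rule 1: fegɣakkallem
Rule 2: no segment meets the rule's conditions; no change.

[fegɣakkallem]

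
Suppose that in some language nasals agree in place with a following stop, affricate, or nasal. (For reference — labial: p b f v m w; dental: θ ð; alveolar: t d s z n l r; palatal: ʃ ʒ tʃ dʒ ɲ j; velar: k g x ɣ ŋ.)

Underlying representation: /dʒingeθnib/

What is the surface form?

/n/ before /g/ (velar) → [ŋ]

[dʒiŋgeθnib]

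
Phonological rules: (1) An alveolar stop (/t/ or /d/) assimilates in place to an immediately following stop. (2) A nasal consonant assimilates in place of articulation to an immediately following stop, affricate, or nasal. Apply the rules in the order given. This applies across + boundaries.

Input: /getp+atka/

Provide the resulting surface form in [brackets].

[gepp+akka]

Rule 1: /t/ before /p/ (labial) → [p]
Rule 1: /t/ before /k/ (velar) → [k]
After rule 1: gepp+akka
Rule 2: no segment meets the rule's conditions; no change.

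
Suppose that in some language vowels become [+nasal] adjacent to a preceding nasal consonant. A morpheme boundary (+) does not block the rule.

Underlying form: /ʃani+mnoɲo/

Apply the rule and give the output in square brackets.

[ʃanĩ+mnõɲõ]

/i/ after nasal /n/ → [ĩ]
/o/ after nasal /n/ → [õ]
/o/ after nasal /ɲ/ → [õ]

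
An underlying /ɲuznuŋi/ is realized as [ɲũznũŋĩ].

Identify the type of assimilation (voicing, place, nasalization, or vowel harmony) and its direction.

nasalization, progressive

/u/→[ũ] /u/→[ũ] /i/→[ĩ].
Each target copies a feature from the preceding segment, so the direction is progressive.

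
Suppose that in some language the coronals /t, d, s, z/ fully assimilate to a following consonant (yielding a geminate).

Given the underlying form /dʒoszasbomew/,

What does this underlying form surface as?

/s/ before /z/ → [z] (total assimilation)
/s/ before /b/ → [b] (total assimilation)

[dʒozzabbomew]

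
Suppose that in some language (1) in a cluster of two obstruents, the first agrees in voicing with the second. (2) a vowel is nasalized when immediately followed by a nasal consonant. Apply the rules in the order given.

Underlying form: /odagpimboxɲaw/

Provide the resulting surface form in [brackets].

[odakpĩmboxɲaw]

Rule 1: /g/ before /p/ (voiceless) → [k]
After rule 1: odakpimboxɲaw
Rule 2: /i/ before nasal /m/ → [ĩ]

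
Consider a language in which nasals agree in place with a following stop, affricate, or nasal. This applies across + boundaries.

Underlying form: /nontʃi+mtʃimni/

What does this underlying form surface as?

[noɲtʃi+ɲtʃinni]

/n/ before /tʃ/ (palatal) → [ɲ]
/m/ before /tʃ/ (palatal) → [ɲ]
/m/ before /n/ (alveolar) → [n]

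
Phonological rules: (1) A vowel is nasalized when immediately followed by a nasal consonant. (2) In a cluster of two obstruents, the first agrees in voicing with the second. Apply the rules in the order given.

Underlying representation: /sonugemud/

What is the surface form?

[sõnugẽmud]

Rule 1: /o/ before nasal /n/ → [õ]
Rule 1: /e/ before nasal /m/ → [ẽ]
After rule 1: sõnugẽmud
Rule 2: no segment meets the rule's conditions; no change.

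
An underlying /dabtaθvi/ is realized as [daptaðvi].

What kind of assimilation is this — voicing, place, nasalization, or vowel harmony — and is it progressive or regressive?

voicing assimilation, regressive

/b/→[p] /θ/→[ð].
Each target copies a feature from the following segment, so the direction is regressive.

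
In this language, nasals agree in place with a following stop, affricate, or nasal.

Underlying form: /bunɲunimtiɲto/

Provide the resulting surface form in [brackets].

/n/ before /ɲ/ (palatal) → [ɲ]
/m/ before /t/ (alveolar) → [n]
/ɲ/ before /t/ (alveolar) → [n]

[buɲɲunintinto]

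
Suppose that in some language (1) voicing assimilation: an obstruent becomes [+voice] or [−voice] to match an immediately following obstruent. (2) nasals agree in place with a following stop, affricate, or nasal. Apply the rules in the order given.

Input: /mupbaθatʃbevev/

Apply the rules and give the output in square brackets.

[mubbaθadʒbevev]

Rule 1: /p/ before /b/ (voiced) → [b]
Rule 1: /tʃ/ before /b/ (voiced) → [dʒ]
After rule 1: mubbaθadʒbevev
Rule 2: no segment meets the rule's conditions; no change.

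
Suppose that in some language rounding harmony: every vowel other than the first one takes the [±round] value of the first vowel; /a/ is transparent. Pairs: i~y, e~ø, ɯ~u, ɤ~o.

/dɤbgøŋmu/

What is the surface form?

/ø/ harmonizes with /ɤ/ ([-round]) → [e]
/u/ harmonizes with /ɤ/ ([-round]) → [ɯ]

[dɤbgeŋmɯ]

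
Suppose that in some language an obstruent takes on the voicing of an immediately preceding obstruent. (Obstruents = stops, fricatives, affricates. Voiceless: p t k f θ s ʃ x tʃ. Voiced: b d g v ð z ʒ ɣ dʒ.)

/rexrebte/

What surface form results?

[rexrebde]

/t/ after /b/ (voiced) → [d]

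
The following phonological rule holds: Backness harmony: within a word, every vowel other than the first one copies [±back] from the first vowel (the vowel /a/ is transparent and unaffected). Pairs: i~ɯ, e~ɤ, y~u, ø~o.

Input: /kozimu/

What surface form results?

[kozɯmu]

/i/ harmonizes with /o/ ([+back]) → [ɯ]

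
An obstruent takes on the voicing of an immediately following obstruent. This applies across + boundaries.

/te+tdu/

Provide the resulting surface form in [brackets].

/t/ before /d/ (voiced) → [d]

[te+ddu]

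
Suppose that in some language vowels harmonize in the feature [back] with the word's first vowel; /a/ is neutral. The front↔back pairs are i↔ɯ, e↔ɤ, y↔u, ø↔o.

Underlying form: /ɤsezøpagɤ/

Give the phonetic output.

/e/ harmonizes with /ɤ/ ([+back]) → [ɤ]
/ø/ harmonizes with /ɤ/ ([+back]) → [o]

[ɤsɤzopagɤ]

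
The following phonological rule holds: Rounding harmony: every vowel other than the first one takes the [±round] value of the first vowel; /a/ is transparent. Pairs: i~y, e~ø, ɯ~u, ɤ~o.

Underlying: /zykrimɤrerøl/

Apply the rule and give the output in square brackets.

/i/ harmonizes with /y/ ([+round]) → [y]
/ɤ/ harmonizes with /y/ ([+round]) → [o]
/e/ harmonizes with /y/ ([+round]) → [ø]

[zykrymorørøl]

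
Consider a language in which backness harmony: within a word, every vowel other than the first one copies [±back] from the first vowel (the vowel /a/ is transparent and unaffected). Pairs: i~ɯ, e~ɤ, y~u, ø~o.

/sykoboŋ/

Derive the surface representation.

[sykøbøŋ]

/o/ harmonizes with /y/ ([-back]) → [ø]
/o/ harmonizes with /y/ ([-back]) → [ø]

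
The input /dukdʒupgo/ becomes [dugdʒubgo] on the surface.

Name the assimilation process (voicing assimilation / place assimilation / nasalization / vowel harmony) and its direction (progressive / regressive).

/k/→[g] /p/→[b].
Each target copies a feature from the following segment, so the direction is regressive.

voicing assimilation, regressive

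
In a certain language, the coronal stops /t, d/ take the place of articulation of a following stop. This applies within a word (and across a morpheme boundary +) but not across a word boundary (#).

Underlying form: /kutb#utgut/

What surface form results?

/t/ before /b/ (labial) → [p]
/t/ before /g/ (velar) → [k]

[kupb#ukgut]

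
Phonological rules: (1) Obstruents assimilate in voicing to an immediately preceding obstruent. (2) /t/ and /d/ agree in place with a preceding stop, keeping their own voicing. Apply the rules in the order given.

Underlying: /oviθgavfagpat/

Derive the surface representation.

Rule 1: /g/ after /θ/ (voiceless) → [k]
Rule 1: /f/ after /v/ (voiced) → [v]
Rule 1: /p/ after /g/ (voiced) → [b]
After rule 1: oviθkavvagbat
Rule 2: no segment meets the rule's conditions; no change.

[oviθkavvagbat]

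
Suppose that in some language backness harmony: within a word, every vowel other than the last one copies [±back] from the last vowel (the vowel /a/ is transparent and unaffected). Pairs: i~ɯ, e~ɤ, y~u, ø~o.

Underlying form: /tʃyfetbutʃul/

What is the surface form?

[tʃufɤtbutʃul]

/y/ harmonizes with /u/ ([+back]) → [u]
/e/ harmonizes with /u/ ([+back]) → [ɤ]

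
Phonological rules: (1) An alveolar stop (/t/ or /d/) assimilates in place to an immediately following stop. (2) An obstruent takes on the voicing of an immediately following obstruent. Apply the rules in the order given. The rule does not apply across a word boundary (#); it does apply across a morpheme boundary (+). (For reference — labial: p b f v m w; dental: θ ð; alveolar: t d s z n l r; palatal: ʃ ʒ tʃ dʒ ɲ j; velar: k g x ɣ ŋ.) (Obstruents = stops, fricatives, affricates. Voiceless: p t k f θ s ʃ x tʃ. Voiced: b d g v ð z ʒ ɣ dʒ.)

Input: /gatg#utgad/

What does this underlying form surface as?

Rule 1: /t/ before /g/ (velar) → [k]
Rule 1: /t/ before /g/ (velar) → [k]
After rule 1: gakg#ukgad
Rule 2: /k/ before /g/ (voiced) → [g]
Rule 2: /k/ before /g/ (voiced) → [g]

[gagg#uggad]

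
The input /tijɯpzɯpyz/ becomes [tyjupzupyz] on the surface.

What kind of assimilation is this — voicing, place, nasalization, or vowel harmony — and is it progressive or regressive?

/i/→[y] /ɯ/→[u] /ɯ/→[u].
Vowels agree with the last vowel, so the harmony is regressive.

vowel harmony, regressive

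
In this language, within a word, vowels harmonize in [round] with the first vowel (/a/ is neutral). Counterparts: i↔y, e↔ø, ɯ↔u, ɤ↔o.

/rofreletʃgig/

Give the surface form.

/e/ harmonizes with /o/ ([+round]) → [ø]
/e/ harmonizes with /o/ ([+round]) → [ø]
/i/ harmonizes with /o/ ([+round]) → [y]

[rofrøløtʃgyg]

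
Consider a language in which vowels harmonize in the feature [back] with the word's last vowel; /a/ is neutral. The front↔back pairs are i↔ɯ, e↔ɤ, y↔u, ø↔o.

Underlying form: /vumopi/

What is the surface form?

[vymøpi]

/u/ harmonizes with /i/ ([-back]) → [y]
/o/ harmonizes with /i/ ([-back]) → [ø]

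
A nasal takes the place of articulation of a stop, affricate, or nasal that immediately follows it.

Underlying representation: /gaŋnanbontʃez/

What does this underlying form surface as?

[gannamboɲtʃez]

/ŋ/ before /n/ (alveolar) → [n]
/n/ before /b/ (labial) → [m]
/n/ before /tʃ/ (palatal) → [ɲ]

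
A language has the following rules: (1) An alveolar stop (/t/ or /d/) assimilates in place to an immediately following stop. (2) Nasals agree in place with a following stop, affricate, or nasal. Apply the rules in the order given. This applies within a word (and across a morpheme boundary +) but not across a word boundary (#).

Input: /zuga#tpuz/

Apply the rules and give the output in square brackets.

Rule 1: /t/ before /p/ (labial) → [p]
After rule 1: zuga#ppuz
Rule 2: no segment meets the rule's conditions; no change.

[zuga#ppuz]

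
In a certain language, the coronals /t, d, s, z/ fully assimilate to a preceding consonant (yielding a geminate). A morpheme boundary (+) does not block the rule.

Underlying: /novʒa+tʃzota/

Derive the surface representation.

[novʒa+tʃtʃota]

/z/ after /tʃ/ → [tʃ] (total assimilation)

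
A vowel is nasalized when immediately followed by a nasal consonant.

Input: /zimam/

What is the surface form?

[zĩmãm]

/i/ before nasal /m/ → [ĩ]
/a/ before nasal /m/ → [ã]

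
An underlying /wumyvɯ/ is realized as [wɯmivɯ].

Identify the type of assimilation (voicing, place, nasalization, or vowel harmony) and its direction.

/u/→[ɯ] /y/→[i].
Vowels agree with the last vowel, so the harmony is regressive.

vowel harmony, regressive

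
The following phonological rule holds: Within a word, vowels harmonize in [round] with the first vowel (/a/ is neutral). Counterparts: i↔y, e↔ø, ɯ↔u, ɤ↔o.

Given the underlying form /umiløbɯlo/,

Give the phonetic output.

[umyløbulo]

/i/ harmonizes with /u/ ([+round]) → [y]
/ɯ/ harmonizes with /u/ ([+round]) → [u]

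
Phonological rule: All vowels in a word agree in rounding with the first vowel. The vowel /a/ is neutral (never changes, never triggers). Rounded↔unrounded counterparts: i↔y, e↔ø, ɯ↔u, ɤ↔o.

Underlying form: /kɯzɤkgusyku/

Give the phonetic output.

[kɯzɤkgɯsikɯ]

/u/ harmonizes with /ɯ/ ([-round]) → [ɯ]
/y/ harmonizes with /ɯ/ ([-round]) → [i]
/u/ harmonizes with /ɯ/ ([-round]) → [ɯ]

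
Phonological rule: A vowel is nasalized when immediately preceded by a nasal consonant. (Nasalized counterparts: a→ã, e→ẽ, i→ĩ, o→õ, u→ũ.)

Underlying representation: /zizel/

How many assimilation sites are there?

0

No segment meets the rule's conditions.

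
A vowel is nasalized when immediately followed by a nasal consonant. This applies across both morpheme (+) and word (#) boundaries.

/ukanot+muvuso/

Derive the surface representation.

[ukãnot+muvuso]

/a/ before nasal /n/ → [ã]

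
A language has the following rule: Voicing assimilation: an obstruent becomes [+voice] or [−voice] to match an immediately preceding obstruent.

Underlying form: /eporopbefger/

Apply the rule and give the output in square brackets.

[eporoppefker]

/b/ after /p/ (voiceless) → [p]
/g/ after /f/ (voiceless) → [k]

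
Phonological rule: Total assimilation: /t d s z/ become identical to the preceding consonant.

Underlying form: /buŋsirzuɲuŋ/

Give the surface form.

/s/ after /ŋ/ → [ŋ] (total assimilation)
/z/ after /r/ → [r] (total assimilation)

[buŋŋirruɲuŋ]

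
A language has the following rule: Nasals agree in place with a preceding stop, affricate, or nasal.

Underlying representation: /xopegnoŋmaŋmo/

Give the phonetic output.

[xopegŋoŋŋaŋŋo]

/n/ after /g/ (velar) → [ŋ]
/m/ after /ŋ/ (velar) → [ŋ]
/m/ after /ŋ/ (velar) → [ŋ]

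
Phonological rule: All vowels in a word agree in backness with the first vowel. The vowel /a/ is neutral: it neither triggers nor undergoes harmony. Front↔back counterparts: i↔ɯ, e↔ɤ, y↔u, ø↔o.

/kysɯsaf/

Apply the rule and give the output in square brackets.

[kysisaf]

/ɯ/ harmonizes with /y/ ([-back]) → [i]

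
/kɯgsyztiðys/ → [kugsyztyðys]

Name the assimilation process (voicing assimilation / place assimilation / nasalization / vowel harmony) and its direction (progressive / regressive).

/ɯ/→[u] /i/→[y].
Vowels agree with the last vowel, so the harmony is regressive.

vowel harmony, regressive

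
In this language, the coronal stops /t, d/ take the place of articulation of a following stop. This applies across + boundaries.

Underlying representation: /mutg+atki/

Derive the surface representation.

[mukg+akki]

/t/ before /g/ (velar) → [k]
/t/ before /k/ (velar) → [k]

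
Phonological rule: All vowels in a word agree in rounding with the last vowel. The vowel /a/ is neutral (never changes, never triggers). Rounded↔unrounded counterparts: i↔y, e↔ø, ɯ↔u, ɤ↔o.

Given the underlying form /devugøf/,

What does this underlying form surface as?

/e/ harmonizes with /ø/ ([+round]) → [ø]

[døvugøf]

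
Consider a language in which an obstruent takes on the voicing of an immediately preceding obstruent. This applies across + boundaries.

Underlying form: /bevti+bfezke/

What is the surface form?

[bevdi+bvezge]

/t/ after /v/ (voiced) → [d]
/f/ after /b/ (voiced) → [v]
/k/ after /z/ (voiced) → [g]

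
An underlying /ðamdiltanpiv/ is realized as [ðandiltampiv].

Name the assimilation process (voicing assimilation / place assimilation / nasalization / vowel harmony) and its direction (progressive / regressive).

place assimilation, regressive

/m/→[n] /n/→[m].
Each target copies a feature from the following segment, so the direction is regressive.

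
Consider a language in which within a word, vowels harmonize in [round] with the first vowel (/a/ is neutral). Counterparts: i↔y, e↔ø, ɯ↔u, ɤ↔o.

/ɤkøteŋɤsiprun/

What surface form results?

[ɤketeŋɤsiprɯn]

/ø/ harmonizes with /ɤ/ ([-round]) → [e]
/u/ harmonizes with /ɤ/ ([-round]) → [ɯ]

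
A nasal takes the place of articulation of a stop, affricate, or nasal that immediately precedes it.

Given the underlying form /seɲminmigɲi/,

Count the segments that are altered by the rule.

/m/ after /ɲ/ (palatal) → [ɲ]
/m/ after /n/ (alveolar) → [n]
/ɲ/ after /g/ (velar) → [ŋ]
3 segments change.

3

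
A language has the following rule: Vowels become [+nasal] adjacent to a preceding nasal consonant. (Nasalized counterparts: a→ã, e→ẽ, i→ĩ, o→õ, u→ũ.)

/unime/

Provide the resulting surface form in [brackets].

/i/ after nasal /n/ → [ĩ]
/e/ after nasal /m/ → [ẽ]

[unĩmẽ]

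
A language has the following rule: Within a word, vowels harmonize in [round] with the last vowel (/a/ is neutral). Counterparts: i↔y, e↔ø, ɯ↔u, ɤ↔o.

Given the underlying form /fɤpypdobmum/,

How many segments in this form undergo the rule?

/ɤ/ harmonizes with /u/ ([+round]) → [o]
1 segment changes.

1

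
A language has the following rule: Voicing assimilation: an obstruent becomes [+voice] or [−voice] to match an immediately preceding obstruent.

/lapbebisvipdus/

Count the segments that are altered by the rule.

/b/ after /p/ (voiceless) → [p]
/v/ after /s/ (voiceless) → [f]
/d/ after /p/ (voiceless) → [t]
3 segments change.

3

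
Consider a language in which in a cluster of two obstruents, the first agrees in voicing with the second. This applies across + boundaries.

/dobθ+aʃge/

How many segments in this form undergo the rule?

2

/b/ before /θ/ (voiceless) → [p]
/ʃ/ before /g/ (voiced) → [ʒ]
2 segments change.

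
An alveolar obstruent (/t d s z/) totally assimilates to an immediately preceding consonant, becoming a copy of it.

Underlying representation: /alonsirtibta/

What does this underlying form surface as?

[alonnirribba]

/s/ after /n/ → [n] (total assimilation)
/t/ after /r/ → [r] (total assimilation)
/t/ after /b/ → [b] (total assimilation)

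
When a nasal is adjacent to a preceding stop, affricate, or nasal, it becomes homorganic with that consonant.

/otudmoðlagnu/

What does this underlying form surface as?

/m/ after /d/ (alveolar) → [n]
/n/ after /g/ (velar) → [ŋ]

[otudnoðlagŋu]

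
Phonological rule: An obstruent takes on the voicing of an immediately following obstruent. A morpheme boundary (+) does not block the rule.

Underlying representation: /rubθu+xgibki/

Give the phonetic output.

/b/ before /θ/ (voiceless) → [p]
/x/ before /g/ (voiced) → [ɣ]
/b/ before /k/ (voiceless) → [p]

[rupθu+ɣgipki]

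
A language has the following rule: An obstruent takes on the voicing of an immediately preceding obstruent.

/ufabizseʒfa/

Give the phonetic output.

/s/ after /z/ (voiced) → [z]
/f/ after /ʒ/ (voiced) → [v]

[ufabizzeʒva]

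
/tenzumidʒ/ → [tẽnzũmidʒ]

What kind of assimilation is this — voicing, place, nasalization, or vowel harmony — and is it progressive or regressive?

/e/→[ẽ] /u/→[ũ].
Each target copies a feature from the following segment, so the direction is regressive.

nasalization, regressive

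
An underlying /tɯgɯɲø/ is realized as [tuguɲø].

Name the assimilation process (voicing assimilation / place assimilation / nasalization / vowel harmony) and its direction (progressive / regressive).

vowel harmony, regressive

/ɯ/→[u] /ɯ/→[u].
Vowels agree with the last vowel, so the harmony is regressive.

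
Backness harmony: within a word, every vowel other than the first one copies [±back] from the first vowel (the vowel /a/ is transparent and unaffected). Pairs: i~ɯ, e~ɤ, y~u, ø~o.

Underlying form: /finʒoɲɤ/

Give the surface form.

[finʒøɲe]

/o/ harmonizes with /i/ ([-back]) → [ø]
/ɤ/ harmonizes with /i/ ([-back]) → [e]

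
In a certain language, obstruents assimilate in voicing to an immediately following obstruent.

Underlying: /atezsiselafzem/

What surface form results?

[atessiselavzem]

/z/ before /s/ (voiceless) → [s]
/f/ before /z/ (voiced) → [v]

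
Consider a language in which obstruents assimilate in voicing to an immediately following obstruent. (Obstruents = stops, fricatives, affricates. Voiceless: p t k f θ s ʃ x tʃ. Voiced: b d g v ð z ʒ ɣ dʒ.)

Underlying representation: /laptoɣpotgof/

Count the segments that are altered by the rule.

/ɣ/ before /p/ (voiceless) → [x]
/t/ before /g/ (voiced) → [d]
2 segments change.

2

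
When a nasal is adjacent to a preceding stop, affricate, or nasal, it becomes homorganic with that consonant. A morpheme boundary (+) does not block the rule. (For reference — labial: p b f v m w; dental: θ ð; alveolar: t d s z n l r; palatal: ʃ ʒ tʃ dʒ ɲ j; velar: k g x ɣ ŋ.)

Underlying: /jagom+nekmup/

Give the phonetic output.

[jagom+mekŋup]

/n/ after /m/ (labial) → [m]
/m/ after /k/ (velar) → [ŋ]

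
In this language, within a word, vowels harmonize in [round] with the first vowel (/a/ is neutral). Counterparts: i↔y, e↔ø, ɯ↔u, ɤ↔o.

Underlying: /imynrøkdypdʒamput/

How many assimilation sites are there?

4

/y/ harmonizes with /i/ ([-round]) → [i]
/ø/ harmonizes with /i/ ([-round]) → [e]
/y/ harmonizes with /i/ ([-round]) → [i]
/u/ harmonizes with /i/ ([-round]) → [ɯ]
4 segments change.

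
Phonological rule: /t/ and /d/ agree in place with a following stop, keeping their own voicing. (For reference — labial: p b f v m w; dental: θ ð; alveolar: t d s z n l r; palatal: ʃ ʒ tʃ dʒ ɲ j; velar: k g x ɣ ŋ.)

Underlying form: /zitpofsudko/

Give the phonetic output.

/t/ before /p/ (labial) → [p]
/d/ before /k/ (velar) → [g]

[zippofsugko]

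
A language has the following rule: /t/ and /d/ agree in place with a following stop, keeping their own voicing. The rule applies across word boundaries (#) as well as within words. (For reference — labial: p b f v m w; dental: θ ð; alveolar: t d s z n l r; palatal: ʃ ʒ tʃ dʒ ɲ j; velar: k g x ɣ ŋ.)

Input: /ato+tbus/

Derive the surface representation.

[ato+pbus]

/t/ before /b/ (labial) → [p]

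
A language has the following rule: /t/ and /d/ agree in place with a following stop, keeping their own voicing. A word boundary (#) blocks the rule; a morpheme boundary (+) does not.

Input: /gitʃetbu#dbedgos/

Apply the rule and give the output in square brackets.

/t/ before /b/ (labial) → [p]
/d/ before /b/ (labial) → [b]
/d/ before /g/ (velar) → [g]

[gitʃepbu#bbeggos]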